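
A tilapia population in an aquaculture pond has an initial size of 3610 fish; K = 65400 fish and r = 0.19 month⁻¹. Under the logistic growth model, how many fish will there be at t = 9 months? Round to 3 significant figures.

A = (K − N₀)/N₀ = (65400 − 3610)/3610 = 17.116.
N(t) = K/(1 + A·e^(−rt)) = 65400/(1 + 17.116×e^(−0.19×9)).
e^(−1.71) = 0.18087; denominator = 1 + 17.116×0.18087 = 4.0958.
N = 65400/4.0958 = 15967.7.

16000 fish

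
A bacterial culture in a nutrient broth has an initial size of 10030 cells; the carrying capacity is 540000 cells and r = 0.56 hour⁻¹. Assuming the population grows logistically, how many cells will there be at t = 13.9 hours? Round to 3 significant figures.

A = (K − N₀)/N₀ = (540000 − 10030)/10030 = 52.838.
N(t) = K/(1 + A·e^(−rt)) = 540000/(1 + 52.838×e^(−0.56×13.9)).
e^(−7.784) = 0.00041634; denominator = 1 + 52.838×0.00041634 = 1.022.
N = 540000/1.022 = 528376.

528000 cells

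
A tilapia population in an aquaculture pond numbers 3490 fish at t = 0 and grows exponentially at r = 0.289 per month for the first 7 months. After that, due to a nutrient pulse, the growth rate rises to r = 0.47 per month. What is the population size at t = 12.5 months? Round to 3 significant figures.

350000 fish

Phase 1: N(7) = 3490·e^(0.289×7) = 3490·e^2.023 = 26387.8.
Phase 2 runs for 12.5 − 7 = 5.5 months at r = 0.47.
N(12.5) = 26387.8·e^(0.47×5.5) = 26387.8·e^2.585 = 349989.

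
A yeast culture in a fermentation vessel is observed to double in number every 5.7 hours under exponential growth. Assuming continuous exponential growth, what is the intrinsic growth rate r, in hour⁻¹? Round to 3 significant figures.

0.122 per hour

r = ln(2)/t_d = 0.6931/5.7 = 0.1216.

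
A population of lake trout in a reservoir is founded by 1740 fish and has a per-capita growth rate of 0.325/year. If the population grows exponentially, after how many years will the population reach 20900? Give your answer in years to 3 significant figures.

Set N₀·e^(rt) = 20900: e^(0.325·t) = 20900/1740 = 12.011.
0.325·t = ln(12.011) = 2.4859, so t = 2.4859/0.325 = 7.6488.

7.65 years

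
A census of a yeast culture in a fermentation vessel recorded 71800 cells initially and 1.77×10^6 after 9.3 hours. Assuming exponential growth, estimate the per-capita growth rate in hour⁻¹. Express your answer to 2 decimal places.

0.34 per hour

From N(t) = N₀·e^(rt): e^(r·9.3) = 1.77×10^6/71800 = 24.652.
r·9.3 = ln(24.652) = 3.2049, so r = 3.2049/9.3 = 0.34461.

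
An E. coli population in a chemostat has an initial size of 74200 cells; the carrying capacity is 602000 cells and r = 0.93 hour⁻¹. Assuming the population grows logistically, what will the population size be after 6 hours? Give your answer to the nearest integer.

A = (K − N₀)/N₀ = (602000 − 74200)/74200 = 7.1132.
N(t) = K/(1 + A·e^(−rt)) = 602000/(1 + 7.1132×e^(−0.93×6)).
e^(−5.58) = 0.0037726; denominator = 1 + 7.1132×0.0037726 = 1.0268.
N = 602000/1.0268 = 586267.

586267 cells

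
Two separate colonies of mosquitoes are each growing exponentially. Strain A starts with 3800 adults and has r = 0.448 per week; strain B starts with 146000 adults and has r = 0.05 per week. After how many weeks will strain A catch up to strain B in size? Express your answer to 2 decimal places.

Set 3800·e^(0.448t) = 146000·e^(0.05t).
e^((0.448 − 0.05)t) = 146000/3800 → e^(0.398·t) = 38.421.
0.398·t = ln(38.421) = 3.6486, so t = 3.6486/0.398 = 9.1674.

9.17 weeks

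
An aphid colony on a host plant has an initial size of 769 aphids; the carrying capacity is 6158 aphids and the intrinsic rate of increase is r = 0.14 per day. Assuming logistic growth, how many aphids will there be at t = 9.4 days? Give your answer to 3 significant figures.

A = (K − N₀)/N₀ = (6158 − 769)/769 = 7.0078.
N(t) = K/(1 + A·e^(−rt)) = 6158/(1 + 7.0078×e^(−0.14×9.4)).
e^(−1.316) = 0.26821; denominator = 1 + 7.0078×0.26821 = 2.8795.
N = 6158/2.8795 = 2138.54.

2140 aphids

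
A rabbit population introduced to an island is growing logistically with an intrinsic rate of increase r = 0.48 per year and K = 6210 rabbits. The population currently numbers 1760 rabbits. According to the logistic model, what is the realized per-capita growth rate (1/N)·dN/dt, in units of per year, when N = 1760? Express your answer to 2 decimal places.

0.34 per year

(1/N)·dN/dt = r(1 − N/K) = 0.48 × (1 − 1760/6210).
= 0.48 × 0.71659 = 0.34396.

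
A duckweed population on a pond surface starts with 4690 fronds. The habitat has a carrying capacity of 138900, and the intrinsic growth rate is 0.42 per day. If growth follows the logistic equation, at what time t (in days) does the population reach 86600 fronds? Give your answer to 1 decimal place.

9.2 days

A = (K − N₀)/N₀ = (138900 − 4690)/4690 = 28.616.
Solve 138900/(1 + 28.616·e^(−0.42t)) = 86600: 1 + 28.616·e^(−0.42t) = 1.6039, so e^(−0.42t) = 0.0211043.
−0.42·t = ln(0.0211043) = -3.8583, so t = 3.8583/0.42 = 9.1864.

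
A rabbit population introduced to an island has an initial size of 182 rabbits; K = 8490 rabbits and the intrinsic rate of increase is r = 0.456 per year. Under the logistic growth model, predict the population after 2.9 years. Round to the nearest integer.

A = (K − N₀)/N₀ = (8490 − 182)/182 = 45.648.
N(t) = K/(1 + A·e^(−rt)) = 8490/(1 + 45.648×e^(−0.456×2.9)).
e^(−1.322) = 0.26649; denominator = 1 + 45.648×0.26649 = 13.165.
N = 8490/13.165 = 644.889.

645 rabbits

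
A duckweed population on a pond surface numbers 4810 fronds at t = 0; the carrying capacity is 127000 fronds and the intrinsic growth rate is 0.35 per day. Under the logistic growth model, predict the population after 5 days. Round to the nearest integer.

23456 fronds

A = (K − N₀)/N₀ = (127000 − 4810)/4810 = 25.403.
N(t) = K/(1 + A·e^(−rt)) = 127000/(1 + 25.403×e^(−0.35×5)).
e^(−1.75) = 0.17377; denominator = 1 + 25.403×0.17377 = 5.4144.
N = 127000/5.4144 = 23455.8.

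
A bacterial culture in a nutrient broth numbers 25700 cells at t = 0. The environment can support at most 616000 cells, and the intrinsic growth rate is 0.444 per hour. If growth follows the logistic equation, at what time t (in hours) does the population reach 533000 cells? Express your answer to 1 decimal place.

A = (K − N₀)/N₀ = (616000 − 25700)/25700 = 22.969.
Solve 616000/(1 + 22.969·e^(−0.444t)) = 533000: 1 + 22.969·e^(−0.444t) = 1.1557, so e^(−0.444t) = 0.00677971.
−0.444·t = ln(0.00677971) = -4.9938, so t = 4.9938/0.444 = 11.247.

11.2 hours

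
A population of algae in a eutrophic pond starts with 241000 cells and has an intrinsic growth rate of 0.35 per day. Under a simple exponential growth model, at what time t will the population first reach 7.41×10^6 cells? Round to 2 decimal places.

Set N₀·e^(rt) = 7.41×10^6: e^(0.35·t) = 7.41×10^6/241000 = 30.747.
0.35·t = ln(30.747) = 3.4258, so t = 3.4258/0.35 = 9.788.

9.79 days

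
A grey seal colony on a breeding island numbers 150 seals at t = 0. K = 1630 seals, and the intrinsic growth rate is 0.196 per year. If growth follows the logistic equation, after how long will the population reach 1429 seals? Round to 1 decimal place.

A = (K − N₀)/N₀ = (1630 − 150)/150 = 9.8667.
Solve 1630/(1 + 9.8667·e^(−0.196t)) = 1429: 1 + 9.8667·e^(−0.196t) = 1.1407, so e^(−0.196t) = 0.0142559.
−0.196·t = ln(0.0142559) = -4.2506, so t = 4.2506/0.196 = 21.687.

21.7 years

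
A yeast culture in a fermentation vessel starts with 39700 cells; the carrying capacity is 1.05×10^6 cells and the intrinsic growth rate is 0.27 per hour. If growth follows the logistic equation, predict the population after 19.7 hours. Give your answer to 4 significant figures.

A = (K − N₀)/N₀ = (1.05×10^6 − 39700)/39700 = 25.448.
N(t) = K/(1 + A·e^(−rt)) = 1.05×10^6/(1 + 25.448×e^(−0.27×19.7)).
e^(−5.319) = 0.0048976; denominator = 1 + 25.448×0.0048976 = 1.1246.
N = 1.05×10^6/1.1246 = 933634.

933600 cells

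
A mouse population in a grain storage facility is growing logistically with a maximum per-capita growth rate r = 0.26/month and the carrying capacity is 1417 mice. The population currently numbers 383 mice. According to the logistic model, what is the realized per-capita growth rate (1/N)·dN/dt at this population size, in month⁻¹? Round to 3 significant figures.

0.190 per month

(1/N)·dN/dt = r(1 − N/K) = 0.26 × (1 − 383/1417).
= 0.26 × 0.72971 = 0.18972.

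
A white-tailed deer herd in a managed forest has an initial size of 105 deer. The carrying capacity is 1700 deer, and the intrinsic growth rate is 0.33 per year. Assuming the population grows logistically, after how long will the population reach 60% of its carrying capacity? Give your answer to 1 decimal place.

A = (K − N₀)/N₀ = (1700 − 105)/105 = 15.19.
Solve 1700/(1 + 15.19·e^(−0.33t)) = 1020: 1 + 15.19·e^(−0.33t) = 1.6667, so e^(−0.33t) = 0.0438871.
−0.33·t = ln(0.0438871) = -3.1261, so t = 3.1261/0.33 = 9.4731.

9.5 years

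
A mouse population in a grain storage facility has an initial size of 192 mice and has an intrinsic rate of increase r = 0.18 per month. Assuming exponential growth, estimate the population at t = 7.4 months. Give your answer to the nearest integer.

727 mice

N(t) = N₀·e^(rt) = 192 × e^(0.18×7.4) = 192 × e^1.332.
e^1.332 ≈ 3.7886, so N ≈ 192 × 3.7886 = 727.414.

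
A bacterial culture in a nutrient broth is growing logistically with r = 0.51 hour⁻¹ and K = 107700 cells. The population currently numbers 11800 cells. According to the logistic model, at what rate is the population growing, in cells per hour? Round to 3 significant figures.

5360 cells per hour

dN/dt = rN(1 − N/K) = 0.51 × 11800 × (1 − 11800/107700).
1 − 11800/107700 = 0.89044; dN/dt = 0.51 × 11800 × 0.89044 = 5358.6.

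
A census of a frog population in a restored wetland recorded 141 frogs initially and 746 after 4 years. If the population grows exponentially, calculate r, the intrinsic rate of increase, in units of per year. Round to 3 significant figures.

From N(t) = N₀·e^(rt): e^(r·4) = 746/141 = 5.2908.
r·4 = ln(5.2908) = 1.666, so r = 1.666/4 = 0.41649.

0.416 per year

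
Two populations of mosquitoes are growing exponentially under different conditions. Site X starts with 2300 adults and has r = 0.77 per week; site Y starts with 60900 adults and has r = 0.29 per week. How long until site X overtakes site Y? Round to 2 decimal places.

Set 2300·e^(0.77t) = 60900·e^(0.29t).
e^((0.77 − 0.29)t) = 60900/2300 → e^(0.48·t) = 26.478.
0.48·t = ln(26.478) = 3.2763, so t = 3.2763/0.48 = 6.8257.

6.83 weeks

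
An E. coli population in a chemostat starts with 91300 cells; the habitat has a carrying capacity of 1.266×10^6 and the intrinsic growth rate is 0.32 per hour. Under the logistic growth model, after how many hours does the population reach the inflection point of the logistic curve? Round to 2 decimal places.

Logistic growth is fastest at N = K/2 = 633000.
A = (K − N₀)/N₀ = 12.866. Set K/(1 + A·e^(−rt)) = K/2 → A·e^(−rt) = 1.
e^(−0.32t) = 1/12.866 = 0.077722, so t = ln(12.866)/0.32 = 2.5546/0.32 = 7.9832.

7.98 hours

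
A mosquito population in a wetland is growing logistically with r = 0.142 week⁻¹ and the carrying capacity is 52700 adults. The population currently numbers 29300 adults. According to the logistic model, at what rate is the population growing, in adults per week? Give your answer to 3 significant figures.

1850 adults per week

dN/dt = rN(1 − N/K) = 0.142 × 29300 × (1 − 29300/52700).
1 − 29300/52700 = 0.44402; dN/dt = 0.142 × 29300 × 0.44402 = 1847.4.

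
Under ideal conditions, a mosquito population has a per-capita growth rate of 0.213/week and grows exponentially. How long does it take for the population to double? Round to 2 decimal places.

Doubling time t_d = ln(2)/r = 0.6931/0.213 = 3.2542.

3.25 weeks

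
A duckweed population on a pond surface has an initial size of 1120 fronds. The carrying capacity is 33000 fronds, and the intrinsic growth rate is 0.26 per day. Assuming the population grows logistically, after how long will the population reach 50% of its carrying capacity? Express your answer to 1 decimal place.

12.9 days

A = (K − N₀)/N₀ = (33000 − 1120)/1120 = 28.464.
Solve 33000/(1 + 28.464·e^(−0.26t)) = 16500: 1 + 28.464·e^(−0.26t) = 2, so e^(−0.26t) = 0.0351317.
−0.26·t = ln(0.0351317) = -3.3487, so t = 3.3487/0.26 = 12.879.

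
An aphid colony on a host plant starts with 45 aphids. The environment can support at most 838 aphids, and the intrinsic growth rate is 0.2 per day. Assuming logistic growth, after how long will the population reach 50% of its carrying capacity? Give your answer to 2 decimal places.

14.35 days

A = (K − N₀)/N₀ = (838 − 45)/45 = 17.622.
Solve 838/(1 + 17.622·e^(−0.2t)) = 419: 1 + 17.622·e^(−0.2t) = 2, so e^(−0.2t) = 0.0567465.
−0.2·t = ln(0.0567465) = -2.8692, so t = 2.8692/0.2 = 14.346.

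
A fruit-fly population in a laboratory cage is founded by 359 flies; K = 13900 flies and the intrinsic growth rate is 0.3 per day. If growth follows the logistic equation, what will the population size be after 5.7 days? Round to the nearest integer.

1777 flies

A = (K − N₀)/N₀ = (13900 − 359)/359 = 37.719.
N(t) = K/(1 + A·e^(−rt)) = 13900/(1 + 37.719×e^(−0.3×5.7)).
e^(−1.71) = 0.18087; denominator = 1 + 37.719×0.18087 = 7.822.
N = 13900/7.822 = 1777.04.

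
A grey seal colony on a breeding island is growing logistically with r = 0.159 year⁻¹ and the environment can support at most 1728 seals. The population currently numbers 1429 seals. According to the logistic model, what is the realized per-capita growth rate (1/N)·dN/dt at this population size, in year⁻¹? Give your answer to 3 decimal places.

0.028 per year

(1/N)·dN/dt = r(1 − N/K) = 0.159 × (1 − 1429/1728).
= 0.159 × 0.17303 = 0.027512.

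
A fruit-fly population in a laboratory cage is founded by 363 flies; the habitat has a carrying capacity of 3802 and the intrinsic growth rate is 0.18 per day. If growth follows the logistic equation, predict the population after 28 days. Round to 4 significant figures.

A = (K − N₀)/N₀ = (3802 − 363)/363 = 9.4738.
N(t) = K/(1 + A·e^(−rt)) = 3802/(1 + 9.4738×e^(−0.18×28)).
e^(−5.04) = 0.0064737; denominator = 1 + 9.4738×0.0064737 = 1.0613.
N = 3802/1.0613 = 3582.29.

3582 flies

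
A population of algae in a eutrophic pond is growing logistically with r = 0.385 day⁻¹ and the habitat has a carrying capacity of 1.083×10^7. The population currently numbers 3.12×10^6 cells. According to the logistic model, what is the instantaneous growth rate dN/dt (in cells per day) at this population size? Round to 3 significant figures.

855000 cells per day

dN/dt = rN(1 − N/K) = 0.385 × 3.12×10^6 × (1 − 3.12×10^6/1.083×10^7).
1 − 3.12×10^6/1.083×10^7 = 0.71191; dN/dt = 0.385 × 3.12×10^6 × 0.71191 = 8.55148×10^5.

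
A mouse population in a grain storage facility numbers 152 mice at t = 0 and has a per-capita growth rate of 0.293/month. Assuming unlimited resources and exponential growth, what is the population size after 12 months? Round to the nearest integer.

5115 mice

N(t) = N₀·e^(rt) = 152 × e^(0.293×12) = 152 × e^3.516.
e^3.516 ≈ 33.65, so N ≈ 152 × 33.65 = 5114.73.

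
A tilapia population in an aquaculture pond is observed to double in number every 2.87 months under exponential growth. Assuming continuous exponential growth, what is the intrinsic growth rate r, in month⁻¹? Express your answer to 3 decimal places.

0.242 per month

r = ln(2)/t_d = 0.6931/2.87 = 0.24151.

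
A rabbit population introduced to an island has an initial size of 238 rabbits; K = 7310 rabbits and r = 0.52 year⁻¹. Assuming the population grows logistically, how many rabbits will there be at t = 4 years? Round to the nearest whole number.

A = (K − N₀)/N₀ = (7310 − 238)/238 = 29.714.
N(t) = K/(1 + A·e^(−rt)) = 7310/(1 + 29.714×e^(−0.52×4)).
e^(−2.08) = 0.12493; denominator = 1 + 29.714×0.12493 = 4.7122.
N = 7310/4.7122 = 1551.29.

1551 rabbits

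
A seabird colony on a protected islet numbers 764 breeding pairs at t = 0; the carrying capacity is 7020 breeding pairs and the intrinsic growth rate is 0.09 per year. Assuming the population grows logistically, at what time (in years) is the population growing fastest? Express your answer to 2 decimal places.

Logistic growth is fastest at N = K/2 = 3510.
A = (K − N₀)/N₀ = 8.1885. Set K/(1 + A·e^(−rt)) = K/2 → A·e^(−rt) = 1.
e^(−0.09t) = 1/8.1885 = 0.122123, so t = ln(8.1885)/0.09 = 2.1027/0.09 = 23.364.

23.36 years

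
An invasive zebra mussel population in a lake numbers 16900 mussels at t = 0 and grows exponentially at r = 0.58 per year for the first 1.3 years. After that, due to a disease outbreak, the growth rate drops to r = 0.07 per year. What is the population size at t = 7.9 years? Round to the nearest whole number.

Phase 1: N(1.3) = 16900·e^(0.58×1.3) = 16900·e^0.754 = 35920.7.
Phase 2 runs for 7.9 − 1.3 = 6.6 years at r = 0.07.
N(7.9) = 35920.7·e^(0.07×6.6) = 35920.7·e^0.462 = 57015.

57015 mussels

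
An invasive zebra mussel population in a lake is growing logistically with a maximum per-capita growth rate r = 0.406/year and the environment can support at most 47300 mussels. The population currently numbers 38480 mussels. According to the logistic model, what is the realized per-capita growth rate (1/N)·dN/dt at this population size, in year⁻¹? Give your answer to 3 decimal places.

0.076 per year

(1/N)·dN/dt = r(1 − N/K) = 0.406 × (1 − 38480/47300).
= 0.406 × 0.18647 = 0.075707.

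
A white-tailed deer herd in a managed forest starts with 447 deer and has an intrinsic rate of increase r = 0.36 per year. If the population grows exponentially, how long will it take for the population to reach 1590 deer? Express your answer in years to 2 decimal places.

3.52 years

Set N₀·e^(rt) = 1590: e^(0.36·t) = 1590/447 = 3.557.
0.36·t = ln(3.557) = 1.2689, so t = 1.2689/0.36 = 3.5248.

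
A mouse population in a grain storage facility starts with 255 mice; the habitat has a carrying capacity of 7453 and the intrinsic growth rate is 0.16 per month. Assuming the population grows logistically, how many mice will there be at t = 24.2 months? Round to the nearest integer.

A = (K − N₀)/N₀ = (7453 − 255)/255 = 28.227.
N(t) = K/(1 + A·e^(−rt)) = 7453/(1 + 28.227×e^(−0.16×24.2)).
e^(−3.872) = 0.020817; denominator = 1 + 28.227×0.020817 = 1.5876.
N = 7453/1.5876 = 4694.5.

4695 mice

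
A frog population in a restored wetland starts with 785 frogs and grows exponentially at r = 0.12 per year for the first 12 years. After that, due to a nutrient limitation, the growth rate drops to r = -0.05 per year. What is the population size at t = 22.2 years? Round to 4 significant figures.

1990 frogs

Phase 1: N(12) = 785·e^(0.12×12) = 785·e^1.44 = 3313.25.
Phase 2 runs for 22.2 − 12 = 10.2 years at r = -0.05.
N(22.2) = 3313.25·e^(-0.05×10.2) = 3313.25·e^-0.51 = 1989.59.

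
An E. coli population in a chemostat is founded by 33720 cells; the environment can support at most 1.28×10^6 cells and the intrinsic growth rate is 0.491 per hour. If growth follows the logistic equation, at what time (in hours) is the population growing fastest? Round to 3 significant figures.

Logistic growth is fastest at N = K/2 = 640000.
A = (K − N₀)/N₀ = 36.96. Set K/(1 + A·e^(−rt)) = K/2 → A·e^(−rt) = 1.
e^(−0.491t) = 1/36.96 = 0.0270565, so t = ln(36.96)/0.491 = 3.6098/0.491 = 7.352.

7.35 hours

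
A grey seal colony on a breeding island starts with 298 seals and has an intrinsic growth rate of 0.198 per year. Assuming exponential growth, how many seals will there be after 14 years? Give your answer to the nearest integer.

N(t) = N₀·e^(rt) = 298 × e^(0.198×14) = 298 × e^2.772.
e^2.772 ≈ 15.991, so N ≈ 298 × 15.991 = 4765.19.

4765 seals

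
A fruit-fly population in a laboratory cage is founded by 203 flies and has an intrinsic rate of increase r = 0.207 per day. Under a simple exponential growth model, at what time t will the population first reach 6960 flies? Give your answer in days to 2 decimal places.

Set N₀·e^(rt) = 6960: e^(0.207·t) = 6960/203 = 34.286.
0.207·t = ln(34.286) = 3.5347, so t = 3.5347/0.207 = 17.076.

17.08 days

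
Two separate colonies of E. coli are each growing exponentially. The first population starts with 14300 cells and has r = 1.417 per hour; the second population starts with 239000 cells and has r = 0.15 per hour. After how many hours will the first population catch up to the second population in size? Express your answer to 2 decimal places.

Set 14300·e^(1.417t) = 239000·e^(0.15t).
e^((1.417 − 0.15)t) = 239000/14300 → e^(1.267·t) = 16.713.
1.267·t = ln(16.713) = 2.8162, so t = 2.8162/1.267 = 2.2227.

2.22 hours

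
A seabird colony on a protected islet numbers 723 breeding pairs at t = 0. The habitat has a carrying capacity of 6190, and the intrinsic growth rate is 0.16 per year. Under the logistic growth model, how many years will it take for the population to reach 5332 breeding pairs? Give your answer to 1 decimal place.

24.1 years

A = (K − N₀)/N₀ = (6190 − 723)/723 = 7.5615.
Solve 6190/(1 + 7.5615·e^(−0.16t)) = 5332: 1 + 7.5615·e^(−0.16t) = 1.1609, so e^(−0.16t) = 0.0212807.
−0.16·t = ln(0.0212807) = -3.85, so t = 3.85/0.16 = 24.062.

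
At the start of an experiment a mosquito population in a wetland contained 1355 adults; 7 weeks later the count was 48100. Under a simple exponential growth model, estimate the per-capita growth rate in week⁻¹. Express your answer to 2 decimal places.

0.51 per week

From N(t) = N₀·e^(rt): e^(r·7) = 48100/1355 = 35.498.
r·7 = ln(35.498) = 3.5695, so r = 3.5695/7 = 0.50993.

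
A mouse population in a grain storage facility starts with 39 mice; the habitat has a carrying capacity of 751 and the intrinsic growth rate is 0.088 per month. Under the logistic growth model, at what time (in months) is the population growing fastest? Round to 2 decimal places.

33.01 months

Logistic growth is fastest at N = K/2 = 375.5.
A = (K − N₀)/N₀ = 18.256. Set K/(1 + A·e^(−rt)) = K/2 → A·e^(−rt) = 1.
e^(−0.088t) = 1/18.256 = 0.0547753, so t = ln(18.256)/0.088 = 2.9045/0.088 = 33.006.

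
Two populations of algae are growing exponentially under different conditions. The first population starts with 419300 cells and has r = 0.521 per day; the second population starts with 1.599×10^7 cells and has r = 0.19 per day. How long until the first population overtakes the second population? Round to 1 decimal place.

Set 419300·e^(0.521t) = 1.599×10^7·e^(0.19t).
e^((0.521 − 0.19)t) = 1.599×10^7/419300 → e^(0.331·t) = 38.135.
0.331·t = ln(38.135) = 3.6411, so t = 3.6411/0.331 = 11.

11.0 days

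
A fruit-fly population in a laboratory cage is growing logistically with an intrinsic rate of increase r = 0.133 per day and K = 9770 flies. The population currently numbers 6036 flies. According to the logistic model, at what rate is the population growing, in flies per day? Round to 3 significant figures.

307 flies per day

dN/dt = rN(1 − N/K) = 0.133 × 6036 × (1 − 6036/9770).
1 − 6036/9770 = 0.38219; dN/dt = 0.133 × 6036 × 0.38219 = 306.82.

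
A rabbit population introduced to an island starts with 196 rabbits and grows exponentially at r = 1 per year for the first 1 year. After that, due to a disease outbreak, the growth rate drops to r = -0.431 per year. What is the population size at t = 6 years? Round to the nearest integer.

Phase 1: N(1) = 196·e^(1×1) = 196·e^1 = 532.783.
Phase 2 runs for 6 − 1 = 5 years at r = -0.431.
N(6) = 532.783·e^(-0.431×5) = 532.783·e^-2.155 = 61.7513.

62 rabbits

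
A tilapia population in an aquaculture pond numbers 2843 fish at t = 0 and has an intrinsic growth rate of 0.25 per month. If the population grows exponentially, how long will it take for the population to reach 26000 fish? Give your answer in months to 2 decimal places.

8.85 months

Set N₀·e^(rt) = 26000: e^(0.25·t) = 26000/2843 = 9.1453.
0.25·t = ln(9.1453) = 2.2132, so t = 2.2132/0.25 = 8.8529.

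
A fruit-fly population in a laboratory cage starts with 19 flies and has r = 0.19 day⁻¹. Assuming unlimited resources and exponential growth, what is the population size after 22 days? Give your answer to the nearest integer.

N(t) = N₀·e^(rt) = 19 × e^(0.19×22) = 19 × e^4.18.
e^4.18 ≈ 65.366, so N ≈ 19 × 65.366 = 1241.95.

1242 flies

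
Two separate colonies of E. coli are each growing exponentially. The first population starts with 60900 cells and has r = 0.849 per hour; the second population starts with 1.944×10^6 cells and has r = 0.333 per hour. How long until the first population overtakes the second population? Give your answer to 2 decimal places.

Set 60900·e^(0.849t) = 1.944×10^6·e^(0.333t).
e^((0.849 − 0.333)t) = 1.944×10^6/60900 → e^(0.516·t) = 31.921.
0.516·t = ln(31.921) = 3.4633, so t = 3.4633/0.516 = 6.7118.

6.71 hours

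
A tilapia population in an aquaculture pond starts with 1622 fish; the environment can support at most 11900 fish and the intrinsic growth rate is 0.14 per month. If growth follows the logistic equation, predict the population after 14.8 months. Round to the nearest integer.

A = (K − N₀)/N₀ = (11900 − 1622)/1622 = 6.3366.
N(t) = K/(1 + A·e^(−rt)) = 11900/(1 + 6.3366×e^(−0.14×14.8)).
e^(−2.072) = 0.12593; denominator = 1 + 6.3366×0.12593 = 1.798.
N = 11900/1.798 = 6618.49.

6618 fish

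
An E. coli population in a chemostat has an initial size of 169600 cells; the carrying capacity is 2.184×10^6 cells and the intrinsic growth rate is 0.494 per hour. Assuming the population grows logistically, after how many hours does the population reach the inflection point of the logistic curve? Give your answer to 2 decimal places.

5.01 hours

Logistic growth is fastest at N = K/2 = 1.092×10^6.
A = (K − N₀)/N₀ = 11.877. Set K/(1 + A·e^(−rt)) = K/2 → A·e^(−rt) = 1.
e^(−0.494t) = 1/11.877 = 0.0841938, so t = ln(11.877)/0.494 = 2.4746/0.494 = 5.0094.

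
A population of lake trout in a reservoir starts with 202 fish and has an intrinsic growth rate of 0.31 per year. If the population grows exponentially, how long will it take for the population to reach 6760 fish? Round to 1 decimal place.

Set N₀·e^(rt) = 6760: e^(0.31·t) = 6760/202 = 33.465.
0.31·t = ln(33.465) = 3.5105, so t = 3.5105/0.31 = 11.324.

11.3 years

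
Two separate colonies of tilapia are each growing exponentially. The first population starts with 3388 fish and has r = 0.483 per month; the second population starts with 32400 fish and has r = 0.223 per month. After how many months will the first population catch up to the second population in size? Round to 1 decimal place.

Set 3388·e^(0.483t) = 32400·e^(0.223t).
e^((0.483 − 0.223)t) = 32400/3388 → e^(0.26·t) = 9.5632.
0.26·t = ln(9.5632) = 2.2579, so t = 2.2579/0.26 = 8.6843.

8.7 months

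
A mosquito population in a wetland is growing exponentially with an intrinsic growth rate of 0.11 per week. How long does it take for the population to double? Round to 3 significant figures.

6.30 weeks

Doubling time t_d = ln(2)/r = 0.6931/0.11 = 6.3013.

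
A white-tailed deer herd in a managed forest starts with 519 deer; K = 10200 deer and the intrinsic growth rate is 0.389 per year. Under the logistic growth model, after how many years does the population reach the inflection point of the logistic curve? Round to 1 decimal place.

7.5 years

Logistic growth is fastest at N = K/2 = 5100.
A = (K − N₀)/N₀ = 18.653. Set K/(1 + A·e^(−rt)) = K/2 → A·e^(−rt) = 1.
e^(−0.389t) = 1/18.653 = 0.0536102, so t = ln(18.653)/0.389 = 2.926/0.389 = 7.5219.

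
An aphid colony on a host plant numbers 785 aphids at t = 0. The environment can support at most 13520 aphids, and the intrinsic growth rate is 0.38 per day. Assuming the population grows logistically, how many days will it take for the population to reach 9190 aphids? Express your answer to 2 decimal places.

A = (K − N₀)/N₀ = (13520 − 785)/785 = 16.223.
Solve 13520/(1 + 16.223·e^(−0.38t)) = 9190: 1 + 16.223·e^(−0.38t) = 1.4712, so e^(−0.38t) = 0.0290431.
−0.38·t = ln(0.0290431) = -3.539, so t = 3.539/0.38 = 9.3131.

9.31 days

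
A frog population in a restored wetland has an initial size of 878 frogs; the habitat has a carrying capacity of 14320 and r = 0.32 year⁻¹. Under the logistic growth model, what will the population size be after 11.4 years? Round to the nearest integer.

10238 frogs

A = (K − N₀)/N₀ = (14320 − 878)/878 = 15.31.
N(t) = K/(1 + A·e^(−rt)) = 14320/(1 + 15.31×e^(−0.32×11.4)).
e^(−3.648) = 0.026043; denominator = 1 + 15.31×0.026043 = 1.3987.
N = 14320/1.3987 = 10238.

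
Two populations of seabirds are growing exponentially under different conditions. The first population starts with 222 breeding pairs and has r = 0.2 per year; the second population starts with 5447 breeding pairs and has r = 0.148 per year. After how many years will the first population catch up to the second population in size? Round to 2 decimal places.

61.54 years

Set 222·e^(0.2t) = 5447·e^(0.148t).
e^((0.2 − 0.148)t) = 5447/222 → e^(0.052·t) = 24.536.
0.052·t = ln(24.536) = 3.2001, so t = 3.2001/0.052 = 61.541.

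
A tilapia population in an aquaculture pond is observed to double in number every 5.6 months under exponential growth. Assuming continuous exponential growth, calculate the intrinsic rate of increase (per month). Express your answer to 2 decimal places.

0.12 per month

r = ln(2)/t_d = 0.6931/5.6 = 0.12378.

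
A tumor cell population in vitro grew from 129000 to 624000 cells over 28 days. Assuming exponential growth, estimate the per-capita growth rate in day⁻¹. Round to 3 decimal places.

From N(t) = N₀·e^(rt): e^(r·28) = 624000/129000 = 4.8372.
r·28 = ln(4.8372) = 1.5763, so r = 1.5763/28 = 0.056298.

0.056 per day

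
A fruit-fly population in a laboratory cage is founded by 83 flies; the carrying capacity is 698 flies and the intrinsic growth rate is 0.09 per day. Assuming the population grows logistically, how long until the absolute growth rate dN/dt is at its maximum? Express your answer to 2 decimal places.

22.25 days

Logistic growth is fastest at N = K/2 = 349.
A = (K − N₀)/N₀ = 7.4096. Set K/(1 + A·e^(−rt)) = K/2 → A·e^(−rt) = 1.
e^(−0.09t) = 1/7.4096 = 0.134959, so t = ln(7.4096)/0.09 = 2.0028/0.09 = 22.253.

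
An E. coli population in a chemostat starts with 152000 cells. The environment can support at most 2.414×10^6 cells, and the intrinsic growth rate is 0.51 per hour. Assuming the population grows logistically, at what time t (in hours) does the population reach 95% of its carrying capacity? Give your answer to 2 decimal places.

A = (K − N₀)/N₀ = (2.414×10^6 − 152000)/152000 = 14.882.
Solve 2.414×10^6/(1 + 14.882·e^(−0.51t)) = 2.2933×10^6: 1 + 14.882·e^(−0.51t) = 1.0526, so e^(−0.51t) = 0.00353669.
−0.51·t = ln(0.00353669) = -5.6446, so t = 5.6446/0.51 = 11.068.

11.07 hours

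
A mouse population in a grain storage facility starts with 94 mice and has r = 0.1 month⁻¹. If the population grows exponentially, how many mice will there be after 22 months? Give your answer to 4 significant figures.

N(t) = N₀·e^(rt) = 94 × e^(0.1×22) = 94 × e^2.2.
e^2.2 ≈ 9.025, so N ≈ 94 × 9.025 = 848.351.

848.4 mice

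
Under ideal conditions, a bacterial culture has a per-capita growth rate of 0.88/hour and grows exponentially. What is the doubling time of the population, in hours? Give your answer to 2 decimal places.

0.79 hours

Doubling time t_d = ln(2)/r = 0.6931/0.88 = 0.78767.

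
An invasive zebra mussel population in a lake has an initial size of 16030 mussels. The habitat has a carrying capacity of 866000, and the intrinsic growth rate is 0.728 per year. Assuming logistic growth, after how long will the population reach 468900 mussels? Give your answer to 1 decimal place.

5.7 years

A = (K − N₀)/N₀ = (866000 − 16030)/16030 = 53.024.
Solve 866000/(1 + 53.024·e^(−0.728t)) = 468900: 1 + 53.024·e^(−0.728t) = 1.8469, so e^(−0.728t) = 0.0159716.
−0.728·t = ln(0.0159716) = -4.1369, so t = 4.1369/0.728 = 5.6826.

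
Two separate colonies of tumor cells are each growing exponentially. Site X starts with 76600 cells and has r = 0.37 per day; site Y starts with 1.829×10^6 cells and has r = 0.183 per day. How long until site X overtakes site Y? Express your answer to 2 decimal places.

16.97 days

Set 76600·e^(0.37t) = 1.829×10^6·e^(0.183t).
e^((0.37 − 0.183)t) = 1.829×10^6/76600 → e^(0.187·t) = 23.877.
0.187·t = ln(23.877) = 3.1729, so t = 3.1729/0.187 = 16.968.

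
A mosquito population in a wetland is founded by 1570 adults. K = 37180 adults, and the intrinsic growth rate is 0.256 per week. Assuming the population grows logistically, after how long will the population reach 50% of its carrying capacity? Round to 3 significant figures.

12.2 weeks

A = (K − N₀)/N₀ = (37180 − 1570)/1570 = 22.682.
Solve 37180/(1 + 22.682·e^(−0.256t)) = 18590: 1 + 22.682·e^(−0.256t) = 2, so e^(−0.256t) = 0.0440887.
−0.256·t = ln(0.0440887) = -3.1216, so t = 3.1216/0.256 = 12.194.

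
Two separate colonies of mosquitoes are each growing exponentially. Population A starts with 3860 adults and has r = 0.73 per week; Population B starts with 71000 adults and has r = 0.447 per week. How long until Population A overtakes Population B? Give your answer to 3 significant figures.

Set 3860·e^(0.73t) = 71000·e^(0.447t).
e^((0.73 − 0.447)t) = 71000/3860 → e^(0.283·t) = 18.394.
0.283·t = ln(18.394) = 2.912, so t = 2.912/0.283 = 10.29.

10.3 weeks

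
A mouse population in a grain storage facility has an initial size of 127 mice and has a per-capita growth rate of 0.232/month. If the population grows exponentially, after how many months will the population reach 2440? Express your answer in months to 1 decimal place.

Set N₀·e^(rt) = 2440: e^(0.232·t) = 2440/127 = 19.213.
0.232·t = ln(19.213) = 2.9556, so t = 2.9556/0.232 = 12.74.

12.7 months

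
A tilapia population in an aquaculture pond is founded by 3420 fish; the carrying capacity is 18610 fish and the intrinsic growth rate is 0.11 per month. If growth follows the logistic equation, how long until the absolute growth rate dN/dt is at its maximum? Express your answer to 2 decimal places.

Logistic growth is fastest at N = K/2 = 9305.
A = (K − N₀)/N₀ = 4.4415. Set K/(1 + A·e^(−rt)) = K/2 → A·e^(−rt) = 1.
e^(−0.11t) = 1/4.4415 = 0.225148, so t = ln(4.4415)/0.11 = 1.491/0.11 = 13.555.

13.55 months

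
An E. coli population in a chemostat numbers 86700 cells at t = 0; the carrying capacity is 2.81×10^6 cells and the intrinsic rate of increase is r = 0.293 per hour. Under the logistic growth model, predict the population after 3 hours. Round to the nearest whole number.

200119 cells

A = (K − N₀)/N₀ = (2.81×10^6 − 86700)/86700 = 31.411.
N(t) = K/(1 + A·e^(−rt)) = 2.81×10^6/(1 + 31.411×e^(−0.293×3)).
e^(−0.879) = 0.4152; denominator = 1 + 31.411×0.4152 = 14.042.
N = 2.81×10^6/14.042 = 200119.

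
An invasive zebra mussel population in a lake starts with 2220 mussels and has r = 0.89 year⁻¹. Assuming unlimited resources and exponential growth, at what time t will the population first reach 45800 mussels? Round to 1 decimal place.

3.4 years

Set N₀·e^(rt) = 45800: e^(0.89·t) = 45800/2220 = 20.631.
0.89·t = ln(20.631) = 3.0268, so t = 3.0268/0.89 = 3.4009.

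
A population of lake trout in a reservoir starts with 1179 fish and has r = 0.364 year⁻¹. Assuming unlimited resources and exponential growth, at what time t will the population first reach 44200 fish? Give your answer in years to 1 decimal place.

10.0 years

Set N₀·e^(rt) = 44200: e^(0.364·t) = 44200/1179 = 37.489.
0.364·t = ln(37.489) = 3.6241, so t = 3.6241/0.364 = 9.9562.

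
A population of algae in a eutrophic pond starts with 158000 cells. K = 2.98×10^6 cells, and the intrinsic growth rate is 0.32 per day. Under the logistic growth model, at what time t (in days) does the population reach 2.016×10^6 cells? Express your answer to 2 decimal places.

A = (K − N₀)/N₀ = (2.98×10^6 − 158000)/158000 = 17.861.
Solve 2.98×10^6/(1 + 17.861·e^(−0.32t)) = 2.016×10^6: 1 + 17.861·e^(−0.32t) = 1.4782, so e^(−0.32t) = 0.0267724.
−0.32·t = ln(0.0267724) = -3.6204, so t = 3.6204/0.32 = 11.314.

11.31 days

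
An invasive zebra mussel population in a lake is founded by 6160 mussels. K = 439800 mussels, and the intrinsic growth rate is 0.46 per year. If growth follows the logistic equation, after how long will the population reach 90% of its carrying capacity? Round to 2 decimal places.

14.02 years

A = (K − N₀)/N₀ = (439800 − 6160)/6160 = 70.396.
Solve 439800/(1 + 70.396·e^(−0.46t)) = 395820: 1 + 70.396·e^(−0.46t) = 1.1111, so e^(−0.46t) = 0.00157837.
−0.46·t = ln(0.00157837) = -6.4514, so t = 6.4514/0.46 = 14.025.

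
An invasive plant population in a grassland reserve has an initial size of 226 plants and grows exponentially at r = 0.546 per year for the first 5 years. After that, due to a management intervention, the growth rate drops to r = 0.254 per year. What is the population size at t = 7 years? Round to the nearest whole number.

5759 plants

Phase 1: N(5) = 226·e^(0.546×5) = 226·e^2.73 = 3465.23.
Phase 2 runs for 7 − 5 = 2 years at r = 0.254.
N(7) = 3465.23·e^(0.254×2) = 3465.23·e^0.508 = 5759.09.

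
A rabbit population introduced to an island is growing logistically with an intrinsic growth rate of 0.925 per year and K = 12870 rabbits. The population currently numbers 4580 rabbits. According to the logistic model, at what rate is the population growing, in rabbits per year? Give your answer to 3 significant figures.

2730 rabbits per year

dN/dt = rN(1 − N/K) = 0.925 × 4580 × (1 − 4580/12870).
1 − 4580/12870 = 0.64413; dN/dt = 0.925 × 4580 × 0.64413 = 2728.9.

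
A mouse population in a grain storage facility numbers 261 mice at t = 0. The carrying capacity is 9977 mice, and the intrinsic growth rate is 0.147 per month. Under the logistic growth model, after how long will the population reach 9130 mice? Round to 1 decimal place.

A = (K − N₀)/N₀ = (9977 − 261)/261 = 37.226.
Solve 9977/(1 + 37.226·e^(−0.147t)) = 9130: 1 + 37.226·e^(−0.147t) = 1.0928, so e^(−0.147t) = 0.0024921.
−0.147·t = ln(0.0024921) = -5.9946, so t = 5.9946/0.147 = 40.78.

40.8 months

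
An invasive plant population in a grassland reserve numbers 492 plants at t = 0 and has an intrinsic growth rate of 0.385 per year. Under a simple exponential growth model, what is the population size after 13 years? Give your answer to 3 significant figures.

N(t) = N₀·e^(rt) = 492 × e^(0.385×13) = 492 × e^5.005.
e^5.005 ≈ 149.16, so N ≈ 492 × 149.16 = 73385.3.

73400 plants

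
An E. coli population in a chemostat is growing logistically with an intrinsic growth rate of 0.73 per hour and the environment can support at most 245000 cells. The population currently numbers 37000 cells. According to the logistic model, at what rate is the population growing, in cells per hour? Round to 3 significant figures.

22900 cells per hour

dN/dt = rN(1 − N/K) = 0.73 × 37000 × (1 − 37000/245000).
1 − 37000/245000 = 0.84898; dN/dt = 0.73 × 37000 × 0.84898 = 22931.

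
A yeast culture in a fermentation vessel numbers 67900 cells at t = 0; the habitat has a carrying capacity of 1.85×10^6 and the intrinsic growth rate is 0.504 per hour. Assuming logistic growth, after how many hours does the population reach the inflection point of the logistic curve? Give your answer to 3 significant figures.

Logistic growth is fastest at N = K/2 = 925000.
A = (K − N₀)/N₀ = 26.246. Set K/(1 + A·e^(−rt)) = K/2 → A·e^(−rt) = 1.
e^(−0.504t) = 1/26.246 = 0.0381011, so t = ln(26.246)/0.504 = 3.2675/0.504 = 6.4832.

6.48 hours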